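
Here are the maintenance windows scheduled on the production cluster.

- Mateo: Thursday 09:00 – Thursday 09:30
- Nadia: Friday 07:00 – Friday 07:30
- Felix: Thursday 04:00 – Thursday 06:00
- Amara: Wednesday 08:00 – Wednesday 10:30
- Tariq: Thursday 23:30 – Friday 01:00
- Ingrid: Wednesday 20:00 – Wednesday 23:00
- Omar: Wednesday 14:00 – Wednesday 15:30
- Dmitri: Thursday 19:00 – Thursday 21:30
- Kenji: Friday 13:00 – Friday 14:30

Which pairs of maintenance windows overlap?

no conflicts

Sorted by start: Amara, Omar, Ingrid, Felix, Mateo, Dmitri, Tariq, Nadia, Kenji.
Omar starts after Amara ends — done with Amara.
Ingrid starts after Omar ends — done with Omar.
Felix starts after Ingrid ends — done with Ingrid.
Mateo starts after Felix ends — done with Felix.
Dmitri starts after Mateo ends — done with Mateo.
Tariq starts after Dmitri ends — done with Dmitri.
Nadia starts after Tariq ends — done with Tariq.
Kenji starts after Nadia ends.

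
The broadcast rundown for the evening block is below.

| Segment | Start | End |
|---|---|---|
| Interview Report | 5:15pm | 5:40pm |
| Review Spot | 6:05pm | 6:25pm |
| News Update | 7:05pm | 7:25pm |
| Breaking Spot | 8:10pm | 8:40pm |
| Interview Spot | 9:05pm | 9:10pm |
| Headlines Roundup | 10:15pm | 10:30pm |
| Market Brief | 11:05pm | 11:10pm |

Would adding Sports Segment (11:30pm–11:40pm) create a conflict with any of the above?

Interview Report: ends 5:40pm at or before Sports Segment starts 11:30pm → clear.
Review Spot: ends 6:25pm at or before Sports Segment starts 11:30pm → clear.
News Update: ends 7:25pm at or before Sports Segment starts 11:30pm → clear.
Breaking Spot: ends 8:40pm at or before Sports Segment starts 11:30pm → clear.
Interview Spot: ends 9:10pm at or before Sports Segment starts 11:30pm → clear.
Headlines Roundup: ends 10:30pm at or before Sports Segment starts 11:30pm → clear.
Market Brief: ends 11:10pm at or before Sports Segment starts 11:30pm → clear.

No — it doesn't clash with anything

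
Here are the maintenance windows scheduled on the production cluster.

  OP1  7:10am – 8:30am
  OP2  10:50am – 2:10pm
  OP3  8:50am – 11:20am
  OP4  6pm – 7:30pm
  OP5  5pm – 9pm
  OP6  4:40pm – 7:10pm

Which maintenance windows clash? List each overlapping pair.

OP2 & OP3, OP4 & OP5, OP4 & OP6, OP5 & OP6

Check each pair: they overlap iff neither finishes before the other starts.
Sorted by start: OP1, OP3, OP2, OP6, OP5, OP4.
OP3 starts after OP1 ends, so OP1 has no further overlaps.
OP2 starts before OP3 ends → OP3 and OP2 overlap.
OP6 starts after OP3 ends, so OP3 has no further overlaps.
OP6 starts after OP2 ends, so OP2 has no further overlaps.
OP5 starts before OP6 ends → OP6 and OP5 overlap.
OP4 starts before OP6 ends → OP6 and OP4 overlap.
OP4 starts before OP5 ends → OP5 and OP4 overlap.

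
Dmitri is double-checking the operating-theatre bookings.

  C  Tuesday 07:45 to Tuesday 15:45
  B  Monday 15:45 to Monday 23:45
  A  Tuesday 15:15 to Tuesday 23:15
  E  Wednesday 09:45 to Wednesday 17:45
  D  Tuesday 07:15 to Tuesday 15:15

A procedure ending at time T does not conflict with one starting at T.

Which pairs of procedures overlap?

Check each pair: they overlap iff neither finishes before the other starts.
Sorted by start: B, D, C, A, E.
D starts after B ends, so nothing later overlaps B either.
C starts before D ends → D and C overlap.
A starts exactly when D ends (back-to-back, no overlap), so nothing later overlaps D either.
A starts before C ends → C and A overlap.
E starts after C ends.
E starts after A ends.

A & C, C & D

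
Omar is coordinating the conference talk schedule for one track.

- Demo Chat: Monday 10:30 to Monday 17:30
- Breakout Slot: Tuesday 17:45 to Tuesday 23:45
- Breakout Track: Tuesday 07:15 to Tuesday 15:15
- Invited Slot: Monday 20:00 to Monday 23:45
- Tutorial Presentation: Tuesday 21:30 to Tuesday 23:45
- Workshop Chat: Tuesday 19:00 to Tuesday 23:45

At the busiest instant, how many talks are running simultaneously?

Sort all start/end points and keep a running count:
Monday 10:30 start Demo Chat → 1
Monday 17:30 end Demo Chat → 0
Monday 20:00 start Invited Slot → 1
Monday 23:45 end Invited Slot → 0
Tuesday 07:15 start Breakout Track → 1
Tuesday 15:15 end Breakout Track → 0
Tuesday 17:45 start Breakout Slot → 1
Tuesday 19:00 start Workshop Chat → 2
Tuesday 21:30 start Tutorial Presentation → 3
Tuesday 23:45 end Breakout Slot → 2
Tuesday 23:45 end Tutorial Presentation → 1
Tuesday 23:45 end Workshop Chat → 0
Peak is 3, at Tuesday 21:30 (Breakout Slot, Tutorial Presentation, Workshop Chat).

3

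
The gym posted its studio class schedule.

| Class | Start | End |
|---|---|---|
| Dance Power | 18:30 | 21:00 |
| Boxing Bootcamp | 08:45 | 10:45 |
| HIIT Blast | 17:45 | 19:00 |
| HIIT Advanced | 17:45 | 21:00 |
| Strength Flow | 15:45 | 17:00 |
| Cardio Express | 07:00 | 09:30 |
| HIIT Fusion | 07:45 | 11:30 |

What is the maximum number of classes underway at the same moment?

3

Sweep the timeline, counting +1 at each start and −1 at each end (ends before starts at a tie):
07:00 start Cardio Express → 1
07:45 start HIIT Fusion → 2
08:45 start Boxing Bootcamp → 3
09:30 end Cardio Express → 2
10:45 end Boxing Bootcamp → 1
11:30 end HIIT Fusion → 0
15:45 start Strength Flow → 1
17:00 end Strength Flow → 0
17:45 start HIIT Advanced → 1
17:45 start HIIT Blast → 2
18:30 start Dance Power → 3
19:00 end HIIT Blast → 2
21:00 end Dance Power → 1
21:00 end HIIT Advanced → 0
Peak is 3, at 08:45 (Boxing Bootcamp, Cardio Express, HIIT Fusion).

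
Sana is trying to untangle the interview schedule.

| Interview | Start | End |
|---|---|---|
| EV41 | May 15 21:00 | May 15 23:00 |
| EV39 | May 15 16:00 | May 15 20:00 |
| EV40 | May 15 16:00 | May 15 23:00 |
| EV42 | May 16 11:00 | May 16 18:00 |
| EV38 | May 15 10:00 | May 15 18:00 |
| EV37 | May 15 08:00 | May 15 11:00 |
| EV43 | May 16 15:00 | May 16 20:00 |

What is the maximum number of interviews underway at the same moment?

Walk through starts and ends in time order (an end at T is processed before a start at T):
May 15 08:00 start EV37 → 1
May 15 10:00 start EV38 → 2
May 15 11:00 end EV37 → 1
May 15 16:00 start EV39 → 2
May 15 16:00 start EV40 → 3
May 15 18:00 end EV38 → 2
May 15 20:00 end EV39 → 1
May 15 21:00 start EV41 → 2
May 15 23:00 end EV40 → 1
May 15 23:00 end EV41 → 0
May 16 11:00 start EV42 → 1
May 16 15:00 start EV43 → 2
May 16 18:00 end EV42 → 1
May 16 20:00 end EV43 → 0
Peak is 3, at May 15 16:00 (EV38, EV39, EV40).

3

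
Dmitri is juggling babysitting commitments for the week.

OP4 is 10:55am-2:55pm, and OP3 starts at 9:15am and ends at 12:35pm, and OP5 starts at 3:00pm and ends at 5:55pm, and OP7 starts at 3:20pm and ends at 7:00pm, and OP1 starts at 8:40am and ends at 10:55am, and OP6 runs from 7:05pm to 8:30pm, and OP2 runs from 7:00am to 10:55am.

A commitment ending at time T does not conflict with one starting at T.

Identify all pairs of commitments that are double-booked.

OP1 & OP2, OP1 & OP3, OP2 & OP3, OP3 & OP4, OP5 & OP7

Sorted by start: OP2, OP1, OP3, OP4, OP5, OP7, OP6.
OP1 starts before OP2 ends → OP2 and OP1 overlap.
OP3 starts before OP2 ends → OP2 and OP3 overlap.
OP4 starts exactly when OP2 ends (back-to-back, no overlap), so nothing later overlaps OP2 either.
OP3 starts before OP1 ends → OP1 and OP3 overlap.
OP4 starts exactly when OP1 ends (back-to-back, no overlap), so nothing later overlaps OP1 either.
OP4 starts before OP3 ends → OP3 and OP4 overlap.
OP5 starts after OP3 ends, so nothing later overlaps OP3 either.
OP5 starts after OP4 ends, so nothing later overlaps OP4 either.
OP7 starts before OP5 ends → OP5 and OP7 overlap.
OP6 starts after OP5 ends.
OP6 starts after OP7 ends.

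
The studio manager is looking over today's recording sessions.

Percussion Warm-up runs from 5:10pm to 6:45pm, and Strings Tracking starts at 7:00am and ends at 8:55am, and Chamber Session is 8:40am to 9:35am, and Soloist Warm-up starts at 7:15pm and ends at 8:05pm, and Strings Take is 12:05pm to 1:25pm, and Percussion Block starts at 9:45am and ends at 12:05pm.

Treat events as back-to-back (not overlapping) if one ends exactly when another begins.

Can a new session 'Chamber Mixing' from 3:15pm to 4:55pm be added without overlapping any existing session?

Strings Tracking: ends 8:55am at or before Chamber Mixing starts 3:15pm → clear.
Chamber Session: ends 9:35am at or before Chamber Mixing starts 3:15pm → clear.
Percussion Block: ends 12:05pm at or before Chamber Mixing starts 3:15pm → clear.
Strings Take: ends 1:25pm at or before Chamber Mixing starts 3:15pm → clear.
Percussion Warm-up: starts 5:10pm at or after Chamber Mixing ends 4:55pm → clear.
Soloist Warm-up: starts 7:15pm at or after Chamber Mixing ends 4:55pm → clear.

Yes — the slot is free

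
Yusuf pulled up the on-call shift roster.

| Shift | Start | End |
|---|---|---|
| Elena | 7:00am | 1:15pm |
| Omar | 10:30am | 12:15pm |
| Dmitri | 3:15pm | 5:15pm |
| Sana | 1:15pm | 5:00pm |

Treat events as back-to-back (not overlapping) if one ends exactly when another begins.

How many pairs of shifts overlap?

2

Sorted by start: Elena, Omar, Sana, Dmitri.
Omar starts before Elena ends → Elena and Omar overlap.
Sana starts exactly when Elena ends (back-to-back, no overlap), so nothing later overlaps Elena either.
Sana starts after Omar ends, so nothing later overlaps Omar either.
Dmitri starts before Sana ends → Sana and Dmitri overlap.
Overlapping pairs: Dmitri & Sana, Elena & Omar — 2 in total.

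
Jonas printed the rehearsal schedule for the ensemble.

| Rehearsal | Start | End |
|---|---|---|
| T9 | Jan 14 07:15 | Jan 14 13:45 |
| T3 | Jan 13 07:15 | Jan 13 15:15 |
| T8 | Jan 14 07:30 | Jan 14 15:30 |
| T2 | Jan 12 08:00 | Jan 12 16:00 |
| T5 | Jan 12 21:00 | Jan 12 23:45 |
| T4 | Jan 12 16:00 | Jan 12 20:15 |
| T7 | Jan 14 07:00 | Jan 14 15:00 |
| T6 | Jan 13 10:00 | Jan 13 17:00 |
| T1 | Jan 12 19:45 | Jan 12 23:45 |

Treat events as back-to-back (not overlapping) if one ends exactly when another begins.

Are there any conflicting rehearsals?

Yes

Sorted by start: T2, T4, T1, T5, T3, T6, T7, T9, T8.
T4 starts exactly when T2 ends (back-to-back, no overlap), so nothing later overlaps T2 either.
T1 starts before T4 ends → T4 and T1 overlap.
That's a conflict, so the schedule is not conflict-free.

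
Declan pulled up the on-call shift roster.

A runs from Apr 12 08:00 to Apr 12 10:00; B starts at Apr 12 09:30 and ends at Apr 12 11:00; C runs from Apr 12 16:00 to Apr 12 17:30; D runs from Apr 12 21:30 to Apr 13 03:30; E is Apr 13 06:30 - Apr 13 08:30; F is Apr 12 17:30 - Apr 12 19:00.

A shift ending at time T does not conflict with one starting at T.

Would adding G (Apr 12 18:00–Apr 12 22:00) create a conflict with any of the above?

Yes — it overlaps D, F

A: ends Apr 12 10:00 at or before G starts Apr 12 18:00 → clear.
B: ends Apr 12 11:00 at or before G starts Apr 12 18:00 → clear.
C: ends Apr 12 17:30 at or before G starts Apr 12 18:00 → clear.
F: starts Apr 12 17:30 before G ends Apr 12 22:00, and ends Apr 12 19:00 after G starts Apr 12 18:00 → overlap.
D: starts Apr 12 21:30 before G ends Apr 12 22:00, and ends Apr 13 03:30 after G starts Apr 12 18:00 → overlap.
E: starts Apr 13 06:30 at or after G ends Apr 12 22:00 → clear.
G overlaps D, F.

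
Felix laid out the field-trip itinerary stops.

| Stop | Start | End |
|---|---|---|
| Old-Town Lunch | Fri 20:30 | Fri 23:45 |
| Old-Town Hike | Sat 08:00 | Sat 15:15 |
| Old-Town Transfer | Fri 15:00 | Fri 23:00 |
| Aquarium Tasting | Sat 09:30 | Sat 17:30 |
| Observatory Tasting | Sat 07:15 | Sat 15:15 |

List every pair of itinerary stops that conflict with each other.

Aquarium Tasting & Observatory Tasting, Aquarium Tasting & Old-Town Hike, Observatory Tasting & Old-Town Hike, Old-Town Lunch & Old-Town Transfer

Sorted by start: Old-Town Transfer, Old-Town Lunch, Observatory Tasting, Old-Town Hike, Aquarium Tasting.
Old-Town Lunch starts before Old-Town Transfer ends → Old-Town Transfer and Old-Town Lunch overlap.
Observatory Tasting starts after Old-Town Transfer ends, so nothing later overlaps Old-Town Transfer either.
Observatory Tasting starts after Old-Town Lunch ends, so nothing later overlaps Old-Town Lunch either.
Old-Town Hike starts before Observatory Tasting ends → Observatory Tasting and Old-Town Hike overlap.
Aquarium Tasting starts before Observatory Tasting ends → Observatory Tasting and Aquarium Tasting overlap.
Aquarium Tasting starts before Old-Town Hike ends → Old-Town Hike and Aquarium Tasting overlap.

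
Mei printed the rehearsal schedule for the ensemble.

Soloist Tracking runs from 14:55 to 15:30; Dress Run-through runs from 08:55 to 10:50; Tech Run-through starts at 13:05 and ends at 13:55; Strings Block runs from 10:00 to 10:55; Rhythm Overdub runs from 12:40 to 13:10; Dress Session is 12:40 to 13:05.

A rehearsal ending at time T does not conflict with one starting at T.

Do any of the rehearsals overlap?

Sorted by start: Dress Run-through, Strings Block, Rhythm Overdub, Dress Session, Tech Run-through, Soloist Tracking.
Strings Block starts before Dress Run-through ends → Dress Run-through and Strings Block overlap.
That's a conflict, so the schedule is not conflict-free.

Yes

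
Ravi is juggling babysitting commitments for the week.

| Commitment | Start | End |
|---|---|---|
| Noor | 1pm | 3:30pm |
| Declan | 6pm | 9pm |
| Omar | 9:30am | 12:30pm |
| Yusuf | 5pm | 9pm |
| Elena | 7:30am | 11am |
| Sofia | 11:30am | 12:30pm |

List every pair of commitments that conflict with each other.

Sorted by start: Elena, Omar, Sofia, Noor, Yusuf, Declan.
Omar starts before Elena ends → Elena and Omar overlap.
Sofia starts after Elena ends, so Elena has no further overlaps.
Sofia starts before Omar ends → Omar and Sofia overlap.
Noor starts after Omar ends, so Omar has no further overlaps.
Noor starts after Sofia ends, so Sofia has no further overlaps.
Yusuf starts after Noor ends, so Noor has no further overlaps.
Declan starts before Yusuf ends → Yusuf and Declan overlap.

Declan & Yusuf, Elena & Omar, Omar & Sofia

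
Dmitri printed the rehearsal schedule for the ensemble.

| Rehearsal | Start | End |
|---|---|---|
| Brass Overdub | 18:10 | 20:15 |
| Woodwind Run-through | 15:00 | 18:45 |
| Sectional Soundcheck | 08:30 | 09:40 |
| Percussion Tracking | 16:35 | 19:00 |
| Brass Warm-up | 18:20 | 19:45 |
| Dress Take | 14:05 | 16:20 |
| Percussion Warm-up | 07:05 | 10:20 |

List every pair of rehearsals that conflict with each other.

Two intervals overlap when each starts before the other ends.
Sorted by start: Percussion Warm-up, Sectional Soundcheck, Dress Take, Woodwind Run-through, Percussion Tracking, Brass Overdub, Brass Warm-up.
Sectional Soundcheck starts before Percussion Warm-up ends → Percussion Warm-up and Sectional Soundcheck overlap.
Dress Take starts after Percussion Warm-up ends, so Percussion Warm-up has no further overlaps.
Dress Take starts after Sectional Soundcheck ends, so Sectional Soundcheck has no further overlaps.
Woodwind Run-through starts before Dress Take ends → Dress Take and Woodwind Run-through overlap.
Percussion Tracking starts after Dress Take ends, so Dress Take has no further overlaps.
Percussion Tracking starts before Woodwind Run-through ends → Woodwind Run-through and Percussion Tracking overlap.
Brass Overdub starts before Woodwind Run-through ends → Woodwind Run-through and Brass Overdub overlap.
Brass Warm-up starts before Woodwind Run-through ends → Woodwind Run-through and Brass Warm-up overlap.
Brass Overdub starts before Percussion Tracking ends → Percussion Tracking and Brass Overdub overlap.
Brass Warm-up starts before Percussion Tracking ends → Percussion Tracking and Brass Warm-up overlap.
Brass Warm-up starts before Brass Overdub ends → Brass Overdub and Brass Warm-up overlap.

Brass Overdub & Brass Warm-up, Brass Overdub & Percussion Tracking, Brass Overdub & Woodwind Run-through, Brass Warm-up & Percussion Tracking, Brass Warm-up & Woodwind Run-through, Dress Take & Woodwind Run-through, Percussion Tracking & Woodwind Run-through, Percussion Warm-up & Sectional Soundcheck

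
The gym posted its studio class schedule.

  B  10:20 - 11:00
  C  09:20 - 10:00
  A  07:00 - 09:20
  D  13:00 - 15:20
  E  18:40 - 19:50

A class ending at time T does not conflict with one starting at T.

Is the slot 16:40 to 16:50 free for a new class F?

A: ends 09:20 at or before F starts 16:40 → clear.
C: ends 10:00 at or before F starts 16:40 → clear.
B: ends 11:00 at or before F starts 16:40 → clear.
D: ends 15:20 at or before F starts 16:40 → clear.
E: starts 18:40 at or after F ends 16:50 → clear.

Yes — the slot is free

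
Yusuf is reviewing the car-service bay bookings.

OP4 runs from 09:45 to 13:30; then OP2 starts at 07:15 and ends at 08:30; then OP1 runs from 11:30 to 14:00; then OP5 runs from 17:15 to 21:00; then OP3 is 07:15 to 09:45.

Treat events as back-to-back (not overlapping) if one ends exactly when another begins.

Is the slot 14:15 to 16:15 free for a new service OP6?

OP2: ends 08:30 at or before OP6 starts 14:15 → clear.
OP3: ends 09:45 at or before OP6 starts 14:15 → clear.
OP4: ends 13:30 at or before OP6 starts 14:15 → clear.
OP1: ends 14:00 at or before OP6 starts 14:15 → clear.
OP5: starts 17:15 at or after OP6 ends 16:15 → clear.

Yes — the slot is free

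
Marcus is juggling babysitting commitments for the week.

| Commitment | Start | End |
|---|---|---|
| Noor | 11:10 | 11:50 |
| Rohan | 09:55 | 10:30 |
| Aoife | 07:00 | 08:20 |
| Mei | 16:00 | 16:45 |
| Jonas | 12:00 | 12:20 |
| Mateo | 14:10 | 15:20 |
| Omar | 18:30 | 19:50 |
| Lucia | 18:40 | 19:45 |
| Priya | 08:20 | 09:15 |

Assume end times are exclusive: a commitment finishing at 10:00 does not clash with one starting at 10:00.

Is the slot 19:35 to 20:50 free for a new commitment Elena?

Aoife: ends 08:20 at or before Elena starts 19:35 → clear.
Priya: ends 09:15 at or before Elena starts 19:35 → clear.
Rohan: ends 10:30 at or before Elena starts 19:35 → clear.
Noor: ends 11:50 at or before Elena starts 19:35 → clear.
Jonas: ends 12:20 at or before Elena starts 19:35 → clear.
Mateo: ends 15:20 at or before Elena starts 19:35 → clear.
Mei: ends 16:45 at or before Elena starts 19:35 → clear.
Omar: starts 18:30 before Elena ends 20:50, and ends 19:50 after Elena starts 19:35 → overlap.
Lucia: starts 18:40 before Elena ends 20:50, and ends 19:45 after Elena starts 19:35 → overlap.
Elena overlaps Lucia, Omar.

No — it overlaps Lucia, Omar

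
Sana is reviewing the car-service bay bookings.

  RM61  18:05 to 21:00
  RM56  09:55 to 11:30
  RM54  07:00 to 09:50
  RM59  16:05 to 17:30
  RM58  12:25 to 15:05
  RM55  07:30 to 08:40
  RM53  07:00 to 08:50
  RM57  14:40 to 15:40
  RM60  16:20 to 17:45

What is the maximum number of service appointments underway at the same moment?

3

Sweep the timeline, counting +1 at each start and −1 at each end (ends before starts at a tie):
07:00 start RM53 → 1
07:00 start RM54 → 2
07:30 start RM55 → 3
08:40 end RM55 → 2
08:50 end RM53 → 1
09:50 end RM54 → 0
09:55 start RM56 → 1
11:30 end RM56 → 0
12:25 start RM58 → 1
14:40 start RM57 → 2
15:05 end RM58 → 1
15:40 end RM57 → 0
16:05 start RM59 → 1
16:20 start RM60 → 2
17:30 end RM59 → 1
17:45 end RM60 → 0
18:05 start RM61 → 1
21:00 end RM61 → 0
Peak is 3, at 07:30 (RM53, RM54, RM55).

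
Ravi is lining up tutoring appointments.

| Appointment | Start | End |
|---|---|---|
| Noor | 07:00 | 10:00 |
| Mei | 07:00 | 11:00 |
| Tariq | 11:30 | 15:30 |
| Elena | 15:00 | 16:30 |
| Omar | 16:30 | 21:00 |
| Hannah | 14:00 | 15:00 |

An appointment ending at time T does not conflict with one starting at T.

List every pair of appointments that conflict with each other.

Elena & Tariq, Hannah & Tariq, Mei & Noor

Sorted by start: Noor, Mei, Tariq, Hannah, Elena, Omar.
Mei starts before Noor ends → Noor and Mei overlap.
Tariq starts after Noor ends; Noor is clear from here.
Tariq starts after Mei ends; Mei is clear from here.
Hannah starts before Tariq ends → Tariq and Hannah overlap.
Elena starts before Tariq ends → Tariq and Elena overlap.
Omar starts after Tariq ends.
Elena starts exactly when Hannah ends (back-to-back, no overlap); Hannah is clear from here.
Omar starts exactly when Elena ends (back-to-back, no overlap).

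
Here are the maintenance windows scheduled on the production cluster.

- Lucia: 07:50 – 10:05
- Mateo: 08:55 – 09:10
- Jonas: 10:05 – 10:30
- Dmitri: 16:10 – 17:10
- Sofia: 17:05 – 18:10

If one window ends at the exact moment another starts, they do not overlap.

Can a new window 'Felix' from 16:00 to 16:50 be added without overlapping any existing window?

Lucia: ends 10:05 at or before Felix starts 16:00 → clear.
Mateo: ends 09:10 at or before Felix starts 16:00 → clear.
Jonas: ends 10:30 at or before Felix starts 16:00 → clear.
Dmitri: starts 16:10 before Felix ends 16:50, and ends 17:10 after Felix starts 16:00 → overlap.
Sofia: starts 17:05 at or after Felix ends 16:50 → clear.
Felix overlaps Dmitri.

No — it overlaps Dmitri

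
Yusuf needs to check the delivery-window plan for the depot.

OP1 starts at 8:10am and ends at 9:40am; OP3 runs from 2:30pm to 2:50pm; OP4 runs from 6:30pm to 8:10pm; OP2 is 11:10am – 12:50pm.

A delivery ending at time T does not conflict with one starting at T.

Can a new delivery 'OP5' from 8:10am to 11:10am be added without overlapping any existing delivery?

No — it overlaps OP1

OP1: starts 8:10am before OP5 ends 11:10am, and ends 9:40am after OP5 starts 8:10am → overlap.
OP2: starts 11:10am at or after OP5 ends 11:10am → clear.
OP3: starts 2:30pm at or after OP5 ends 11:10am → clear.
OP4: starts 6:30pm at or after OP5 ends 11:10am → clear.
OP5 overlaps OP1.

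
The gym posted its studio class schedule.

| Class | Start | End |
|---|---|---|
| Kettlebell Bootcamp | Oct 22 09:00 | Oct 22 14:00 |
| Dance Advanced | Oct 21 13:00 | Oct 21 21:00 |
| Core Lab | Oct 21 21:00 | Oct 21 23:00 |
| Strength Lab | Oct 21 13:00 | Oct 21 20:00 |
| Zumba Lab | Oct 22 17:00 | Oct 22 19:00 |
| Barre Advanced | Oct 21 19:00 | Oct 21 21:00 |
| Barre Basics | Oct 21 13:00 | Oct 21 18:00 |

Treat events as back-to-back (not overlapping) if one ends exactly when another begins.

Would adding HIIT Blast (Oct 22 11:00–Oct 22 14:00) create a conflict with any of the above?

Barre Basics: ends Oct 21 18:00 at or before HIIT Blast starts Oct 22 11:00 → clear.
Dance Advanced: ends Oct 21 21:00 at or before HIIT Blast starts Oct 22 11:00 → clear.
Strength Lab: ends Oct 21 20:00 at or before HIIT Blast starts Oct 22 11:00 → clear.
Barre Advanced: ends Oct 21 21:00 at or before HIIT Blast starts Oct 22 11:00 → clear.
Core Lab: ends Oct 21 23:00 at or before HIIT Blast starts Oct 22 11:00 → clear.
Kettlebell Bootcamp: starts Oct 22 09:00 before HIIT Blast ends Oct 22 14:00, and ends Oct 22 14:00 after HIIT Blast starts Oct 22 11:00 → overlap.
Zumba Lab: starts Oct 22 17:00 at or after HIIT Blast ends Oct 22 14:00 → clear.
HIIT Blast overlaps Kettlebell Bootcamp.

Yes — it overlaps Kettlebell Bootcamp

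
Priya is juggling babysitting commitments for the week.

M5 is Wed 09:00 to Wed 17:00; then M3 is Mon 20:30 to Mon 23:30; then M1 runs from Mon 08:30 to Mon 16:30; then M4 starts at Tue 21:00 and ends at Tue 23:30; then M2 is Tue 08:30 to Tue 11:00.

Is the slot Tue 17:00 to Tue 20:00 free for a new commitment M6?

Yes — the slot is free

M1: ends Mon 16:30 at or before M6 starts Tue 17:00 → clear.
M3: ends Mon 23:30 at or before M6 starts Tue 17:00 → clear.
M2: ends Tue 11:00 at or before M6 starts Tue 17:00 → clear.
M4: starts Tue 21:00 at or after M6 ends Tue 20:00 → clear.
M5: starts Wed 09:00 at or after M6 ends Tue 20:00 → clear.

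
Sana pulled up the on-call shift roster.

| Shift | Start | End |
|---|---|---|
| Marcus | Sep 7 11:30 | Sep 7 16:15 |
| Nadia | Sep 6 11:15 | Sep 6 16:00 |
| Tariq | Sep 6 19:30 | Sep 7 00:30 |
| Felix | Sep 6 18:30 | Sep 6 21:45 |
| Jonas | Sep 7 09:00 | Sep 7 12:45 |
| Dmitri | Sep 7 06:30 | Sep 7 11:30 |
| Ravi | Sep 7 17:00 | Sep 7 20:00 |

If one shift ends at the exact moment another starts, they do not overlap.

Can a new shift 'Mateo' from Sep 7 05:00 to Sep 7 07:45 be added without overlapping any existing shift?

No — it overlaps Dmitri

Nadia: ends Sep 6 16:00 at or before Mateo starts Sep 7 05:00 → clear.
Felix: ends Sep 6 21:45 at or before Mateo starts Sep 7 05:00 → clear.
Tariq: ends Sep 7 00:30 at or before Mateo starts Sep 7 05:00 → clear.
Dmitri: starts Sep 7 06:30 before Mateo ends Sep 7 07:45, and ends Sep 7 11:30 after Mateo starts Sep 7 05:00 → overlap.
Jonas: starts Sep 7 09:00 at or after Mateo ends Sep 7 07:45 → clear.
Marcus: starts Sep 7 11:30 at or after Mateo ends Sep 7 07:45 → clear.
Ravi: starts Sep 7 17:00 at or after Mateo ends Sep 7 07:45 → clear.
Mateo overlaps Dmitri.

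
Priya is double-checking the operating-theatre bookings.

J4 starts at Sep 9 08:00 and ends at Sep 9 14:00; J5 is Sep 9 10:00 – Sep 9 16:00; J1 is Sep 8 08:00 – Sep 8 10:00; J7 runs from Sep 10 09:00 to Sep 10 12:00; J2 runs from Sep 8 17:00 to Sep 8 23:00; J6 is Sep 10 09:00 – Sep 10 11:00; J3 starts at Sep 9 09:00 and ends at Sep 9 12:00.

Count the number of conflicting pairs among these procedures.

Sorted by start: J1, J2, J4, J3, J5, J6, J7.
J2 starts after J1 ends, so J1 has no further overlaps.
J4 starts after J2 ends, so J2 has no further overlaps.
J3 starts before J4 ends → J4 and J3 overlap.
J5 starts before J4 ends → J4 and J5 overlap.
J6 starts after J4 ends, so J4 has no further overlaps.
J5 starts before J3 ends → J3 and J5 overlap.
J6 starts after J3 ends, so J3 has no further overlaps.
J6 starts after J5 ends, so J5 has no further overlaps.
J7 starts before J6 ends → J6 and J7 overlap.
Overlapping pairs: J3 & J4, J3 & J5, J4 & J5, J6 & J7 — 4 in total.

4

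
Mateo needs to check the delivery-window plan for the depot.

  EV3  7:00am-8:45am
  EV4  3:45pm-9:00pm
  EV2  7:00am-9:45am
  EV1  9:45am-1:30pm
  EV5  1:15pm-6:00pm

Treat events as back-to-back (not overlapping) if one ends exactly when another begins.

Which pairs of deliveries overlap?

EV1 & EV5, EV2 & EV3, EV4 & EV5

Two intervals overlap when each starts before the other ends.
Sorted by start: EV2, EV3, EV1, EV5, EV4.
EV3 starts before EV2 ends → EV2 and EV3 overlap.
EV1 starts exactly when EV2 ends (back-to-back, no overlap), so nothing later overlaps EV2 either.
EV1 starts after EV3 ends, so nothing later overlaps EV3 either.
EV5 starts before EV1 ends → EV1 and EV5 overlap.
EV4 starts after EV1 ends.
EV4 starts before EV5 ends → EV5 and EV4 overlap.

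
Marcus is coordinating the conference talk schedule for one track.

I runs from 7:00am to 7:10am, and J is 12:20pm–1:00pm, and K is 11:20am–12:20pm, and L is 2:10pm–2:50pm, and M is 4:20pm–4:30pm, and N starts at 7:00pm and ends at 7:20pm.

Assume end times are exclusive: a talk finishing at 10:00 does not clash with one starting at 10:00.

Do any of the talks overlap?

Two intervals overlap when each starts before the other ends.
Sorted by start: I, K, J, L, M, N.
K starts after I ends, so nothing later overlaps I either.
J starts exactly when K ends (back-to-back, no overlap), so nothing later overlaps K either.
L starts after J ends, so nothing later overlaps J either.
M starts after L ends, so nothing later overlaps L either.
N starts after M ends.
Every pair is clear; the schedule has no overlaps.

No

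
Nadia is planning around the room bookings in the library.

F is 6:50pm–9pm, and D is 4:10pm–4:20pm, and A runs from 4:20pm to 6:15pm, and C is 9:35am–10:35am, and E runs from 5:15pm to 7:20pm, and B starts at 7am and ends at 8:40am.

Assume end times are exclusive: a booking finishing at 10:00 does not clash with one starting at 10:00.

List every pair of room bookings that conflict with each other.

A & E, E & F

Two intervals overlap when each starts before the other ends.
Sorted by start: B, C, D, A, E, F.
C starts after B ends, so B has no further overlaps.
D starts after C ends, so C has no further overlaps.
A starts exactly when D ends (back-to-back, no overlap), so D has no further overlaps.
E starts before A ends → A and E overlap.
F starts after A ends.
F starts before E ends → E and F overlap.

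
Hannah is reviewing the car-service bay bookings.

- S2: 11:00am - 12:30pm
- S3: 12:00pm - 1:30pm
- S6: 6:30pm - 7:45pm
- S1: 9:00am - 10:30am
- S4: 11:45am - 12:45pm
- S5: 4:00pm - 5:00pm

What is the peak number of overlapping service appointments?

3

Walk through starts and ends in time order (an end at T is processed before a start at T):
9:00am start S1 → 1
10:30am end S1 → 0
11:00am start S2 → 1
11:45am start S4 → 2
12:00pm start S3 → 3
12:30pm end S2 → 2
12:45pm end S4 → 1
1:30pm end S3 → 0
4:00pm start S5 → 1
5:00pm end S5 → 0
6:30pm start S6 → 1
7:45pm end S6 → 0
Peak is 3, at 12:00pm (S2, S3, S4).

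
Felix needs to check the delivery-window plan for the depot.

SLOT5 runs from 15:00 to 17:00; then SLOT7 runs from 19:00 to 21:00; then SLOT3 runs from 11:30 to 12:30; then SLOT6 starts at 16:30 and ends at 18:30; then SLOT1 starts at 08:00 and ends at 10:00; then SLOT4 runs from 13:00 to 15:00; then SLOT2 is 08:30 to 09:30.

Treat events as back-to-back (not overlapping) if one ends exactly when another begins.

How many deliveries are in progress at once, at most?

2

Sweep the timeline, counting +1 at each start and −1 at each end (ends before starts at a tie):
08:00 start SLOT1 → 1
08:30 start SLOT2 → 2
09:30 end SLOT2 → 1
10:00 end SLOT1 → 0
11:30 start SLOT3 → 1
12:30 end SLOT3 → 0
13:00 start SLOT4 → 1
15:00 end SLOT4 → 0
15:00 start SLOT5 → 1
16:30 start SLOT6 → 2
17:00 end SLOT5 → 1
18:30 end SLOT6 → 0
19:00 start SLOT7 → 1
21:00 end SLOT7 → 0
Peak is 2, at 08:30 (SLOT1, SLOT2).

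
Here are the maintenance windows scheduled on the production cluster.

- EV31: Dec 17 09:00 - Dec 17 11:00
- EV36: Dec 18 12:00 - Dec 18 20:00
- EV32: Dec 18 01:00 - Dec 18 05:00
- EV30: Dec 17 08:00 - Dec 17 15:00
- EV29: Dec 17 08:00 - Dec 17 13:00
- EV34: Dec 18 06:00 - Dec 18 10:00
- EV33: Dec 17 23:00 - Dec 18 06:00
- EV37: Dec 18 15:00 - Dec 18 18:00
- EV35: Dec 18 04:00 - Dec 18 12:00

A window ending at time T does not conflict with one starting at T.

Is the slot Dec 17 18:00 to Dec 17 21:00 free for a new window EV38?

Yes — the slot is free

EV29: ends Dec 17 13:00 at or before EV38 starts Dec 17 18:00 → clear.
EV30: ends Dec 17 15:00 at or before EV38 starts Dec 17 18:00 → clear.
EV31: ends Dec 17 11:00 at or before EV38 starts Dec 17 18:00 → clear.
EV33: starts Dec 17 23:00 at or after EV38 ends Dec 17 21:00 → clear.
EV32: starts Dec 18 01:00 at or after EV38 ends Dec 17 21:00 → clear.
EV35: starts Dec 18 04:00 at or after EV38 ends Dec 17 21:00 → clear.
EV34: starts Dec 18 06:00 at or after EV38 ends Dec 17 21:00 → clear.
EV36: starts Dec 18 12:00 at or after EV38 ends Dec 17 21:00 → clear.
EV37: starts Dec 18 15:00 at or after EV38 ends Dec 17 21:00 → clear.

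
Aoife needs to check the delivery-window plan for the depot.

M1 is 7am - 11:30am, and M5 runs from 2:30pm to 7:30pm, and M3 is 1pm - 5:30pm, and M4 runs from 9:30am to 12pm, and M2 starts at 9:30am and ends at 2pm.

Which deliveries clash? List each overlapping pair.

M1 & M2, M1 & M4, M2 & M3, M2 & M4, M3 & M5

Sorted by start: M1, M2, M4, M3, M5.
M2 starts before M1 ends → M1 and M2 overlap.
M4 starts before M1 ends → M1 and M4 overlap.
M3 starts after M1 ends — done with M1.
M4 starts before M2 ends → M2 and M4 overlap.
M3 starts before M2 ends → M2 and M3 overlap.
M5 starts after M2 ends.
M3 starts after M4 ends — done with M4.
M5 starts before M3 ends → M3 and M5 overlap.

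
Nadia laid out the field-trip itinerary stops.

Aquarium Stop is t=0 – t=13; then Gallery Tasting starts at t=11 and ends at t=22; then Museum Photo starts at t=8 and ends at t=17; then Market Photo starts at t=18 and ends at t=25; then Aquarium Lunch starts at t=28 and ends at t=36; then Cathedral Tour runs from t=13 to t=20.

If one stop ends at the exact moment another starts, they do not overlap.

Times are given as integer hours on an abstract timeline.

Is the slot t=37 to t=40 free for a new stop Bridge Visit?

Yes — the slot is free

Aquarium Stop: ends t=13 at or before Bridge Visit starts t=37 → clear.
Museum Photo: ends t=17 at or before Bridge Visit starts t=37 → clear.
Gallery Tasting: ends t=22 at or before Bridge Visit starts t=37 → clear.
Cathedral Tour: ends t=20 at or before Bridge Visit starts t=37 → clear.
Market Photo: ends t=25 at or before Bridge Visit starts t=37 → clear.
Aquarium Lunch: ends t=36 at or before Bridge Visit starts t=37 → clear.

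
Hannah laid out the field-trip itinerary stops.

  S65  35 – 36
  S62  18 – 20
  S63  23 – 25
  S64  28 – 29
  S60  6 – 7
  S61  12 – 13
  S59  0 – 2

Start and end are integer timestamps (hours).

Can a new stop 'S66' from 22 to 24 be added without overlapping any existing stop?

S59: ends 2 at or before S66 starts 22 → clear.
S60: ends 7 at or before S66 starts 22 → clear.
S61: ends 13 at or before S66 starts 22 → clear.
S62: ends 20 at or before S66 starts 22 → clear.
S63: starts 23 before S66 ends 24, and ends 25 after S66 starts 22 → overlap.
S64: starts 28 at or after S66 ends 24 → clear.
S65: starts 35 at or after S66 ends 24 → clear.
S66 overlaps S63.

No — it overlaps S63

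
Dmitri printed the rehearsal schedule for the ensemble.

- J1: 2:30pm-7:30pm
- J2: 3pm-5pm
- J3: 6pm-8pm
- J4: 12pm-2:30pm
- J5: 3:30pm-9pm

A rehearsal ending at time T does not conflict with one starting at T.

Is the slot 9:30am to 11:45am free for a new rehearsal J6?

J4: starts 12pm at or after J6 ends 11:45am → clear.
J1: starts 2:30pm at or after J6 ends 11:45am → clear.
J2: starts 3pm at or after J6 ends 11:45am → clear.
J5: starts 3:30pm at or after J6 ends 11:45am → clear.
J3: starts 6pm at or after J6 ends 11:45am → clear.

Yes — the slot is free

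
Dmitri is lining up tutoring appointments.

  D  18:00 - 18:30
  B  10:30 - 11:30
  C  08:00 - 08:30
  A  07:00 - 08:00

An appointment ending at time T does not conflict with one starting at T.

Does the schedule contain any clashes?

Sorted by start: A, C, B, D.
C starts exactly when A ends (back-to-back, no overlap), so nothing later overlaps A either.
B starts after C ends, so nothing later overlaps C either.
D starts after B ends.
Every pair is clear; the schedule has no overlaps.

No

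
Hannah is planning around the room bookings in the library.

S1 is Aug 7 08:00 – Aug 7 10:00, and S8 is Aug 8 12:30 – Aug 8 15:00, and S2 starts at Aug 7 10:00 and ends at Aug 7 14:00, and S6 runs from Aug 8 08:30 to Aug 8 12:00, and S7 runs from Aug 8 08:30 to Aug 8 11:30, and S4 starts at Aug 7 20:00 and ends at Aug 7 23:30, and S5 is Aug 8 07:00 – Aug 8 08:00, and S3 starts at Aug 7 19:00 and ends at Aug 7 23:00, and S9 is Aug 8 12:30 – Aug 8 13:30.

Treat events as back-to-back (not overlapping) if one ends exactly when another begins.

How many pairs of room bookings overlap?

3

Sorted by start: S1, S2, S3, S4, S5, S6, S7, S8, S9.
S2 starts exactly when S1 ends (back-to-back, no overlap) — done with S1.
S3 starts after S2 ends — done with S2.
S4 starts before S3 ends → S3 and S4 overlap.
S5 starts after S3 ends — done with S3.
S5 starts after S4 ends — done with S4.
S6 starts after S5 ends — done with S5.
S7 starts before S6 ends → S6 and S7 overlap.
S8 starts after S6 ends — done with S6.
S8 starts after S7 ends — done with S7.
S9 starts before S8 ends → S8 and S9 overlap.
Overlapping pairs: S3 & S4, S6 & S7, S8 & S9 — 3 in total.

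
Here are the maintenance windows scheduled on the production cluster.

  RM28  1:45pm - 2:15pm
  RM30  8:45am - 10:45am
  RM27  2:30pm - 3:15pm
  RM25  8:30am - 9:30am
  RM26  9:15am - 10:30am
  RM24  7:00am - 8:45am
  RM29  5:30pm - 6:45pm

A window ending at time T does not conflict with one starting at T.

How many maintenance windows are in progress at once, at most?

Sweep the timeline, counting +1 at each start and −1 at each end (ends before starts at a tie):
7:00am start RM24 → 1
8:30am start RM25 → 2
8:45am end RM24 → 1
8:45am start RM30 → 2
9:15am start RM26 → 3
9:30am end RM25 → 2
10:30am end RM26 → 1
10:45am end RM30 → 0
1:45pm start RM28 → 1
2:15pm end RM28 → 0
2:30pm start RM27 → 1
3:15pm end RM27 → 0
5:30pm start RM29 → 1
6:45pm end RM29 → 0
Peak is 3, at 9:15am (RM25, RM26, RM30).

3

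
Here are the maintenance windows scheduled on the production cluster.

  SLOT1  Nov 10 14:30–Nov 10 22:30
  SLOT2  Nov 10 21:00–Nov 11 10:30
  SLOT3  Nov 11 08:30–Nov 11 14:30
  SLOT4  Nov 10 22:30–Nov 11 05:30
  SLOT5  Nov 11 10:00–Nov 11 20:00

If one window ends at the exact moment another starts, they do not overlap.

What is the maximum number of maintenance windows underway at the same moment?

Sweep the timeline, counting +1 at each start and −1 at each end (ends before starts at a tie):
Nov 10 14:30 start SLOT1 → 1
Nov 10 21:00 start SLOT2 → 2
Nov 10 22:30 end SLOT1 → 1
Nov 10 22:30 start SLOT4 → 2
Nov 11 05:30 end SLOT4 → 1
Nov 11 08:30 start SLOT3 → 2
Nov 11 10:00 start SLOT5 → 3
Nov 11 10:30 end SLOT2 → 2
Nov 11 14:30 end SLOT3 → 1
Nov 11 20:00 end SLOT5 → 0
Peak is 3, at Nov 11 10:00 (SLOT2, SLOT3, SLOT5).

3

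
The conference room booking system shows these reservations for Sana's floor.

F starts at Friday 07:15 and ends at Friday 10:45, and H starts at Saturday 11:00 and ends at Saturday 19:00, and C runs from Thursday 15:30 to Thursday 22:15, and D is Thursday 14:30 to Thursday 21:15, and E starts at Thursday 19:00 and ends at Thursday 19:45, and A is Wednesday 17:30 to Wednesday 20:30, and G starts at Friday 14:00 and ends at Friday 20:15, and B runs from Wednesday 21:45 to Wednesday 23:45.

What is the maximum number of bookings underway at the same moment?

Sweep the timeline, counting +1 at each start and −1 at each end (ends before starts at a tie):
Wednesday 17:30 start A → 1
Wednesday 20:30 end A → 0
Wednesday 21:45 start B → 1
Wednesday 23:45 end B → 0
Thursday 14:30 start D → 1
Thursday 15:30 start C → 2
Thursday 19:00 start E → 3
Thursday 19:45 end E → 2
Thursday 21:15 end D → 1
Thursday 22:15 end C → 0
Friday 07:15 start F → 1
Friday 10:45 end F → 0
Friday 14:00 start G → 1
Friday 20:15 end G → 0
Saturday 11:00 start H → 1
Saturday 19:00 end H → 0
Peak is 3, at Thursday 19:00 (C, D, E).

3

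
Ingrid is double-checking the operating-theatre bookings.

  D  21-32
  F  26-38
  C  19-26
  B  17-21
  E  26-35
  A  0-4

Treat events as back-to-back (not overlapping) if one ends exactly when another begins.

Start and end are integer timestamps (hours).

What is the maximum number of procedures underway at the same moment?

Sort all start/end points and keep a running count:
0 start A → 1
4 end A → 0
17 start B → 1
19 start C → 2
21 end B → 1
21 start D → 2
26 end C → 1
26 start E → 2
26 start F → 3
32 end D → 2
35 end E → 1
38 end F → 0
Peak is 3, at 26 (D, E, F).

3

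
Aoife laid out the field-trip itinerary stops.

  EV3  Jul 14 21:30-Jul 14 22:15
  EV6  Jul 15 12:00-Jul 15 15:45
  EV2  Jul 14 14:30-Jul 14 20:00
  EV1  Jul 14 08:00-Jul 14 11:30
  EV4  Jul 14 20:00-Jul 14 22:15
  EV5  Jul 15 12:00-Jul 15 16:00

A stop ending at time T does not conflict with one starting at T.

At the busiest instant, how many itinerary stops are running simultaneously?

2

Walk through starts and ends in time order (an end at T is processed before a start at T):
Jul 14 08:00 start EV1 → 1
Jul 14 11:30 end EV1 → 0
Jul 14 14:30 start EV2 → 1
Jul 14 20:00 end EV2 → 0
Jul 14 20:00 start EV4 → 1
Jul 14 21:30 start EV3 → 2
Jul 14 22:15 end EV3 → 1
Jul 14 22:15 end EV4 → 0
Jul 15 12:00 start EV5 → 1
Jul 15 12:00 start EV6 → 2
Jul 15 15:45 end EV6 → 1
Jul 15 16:00 end EV5 → 0
Peak is 2, at Jul 14 21:30 (EV3, EV4).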